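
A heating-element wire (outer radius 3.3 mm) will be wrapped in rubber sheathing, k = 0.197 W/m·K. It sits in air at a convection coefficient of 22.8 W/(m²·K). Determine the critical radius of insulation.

r_cr ≈ 8.64 mm

For a cylinder r_cr = k/h = 0.197/22.8
r_cr = 8.64 mm; since the bare radius (3.3 mm) is below r_cr, adding a thin layer of insulation will *increase* heat loss.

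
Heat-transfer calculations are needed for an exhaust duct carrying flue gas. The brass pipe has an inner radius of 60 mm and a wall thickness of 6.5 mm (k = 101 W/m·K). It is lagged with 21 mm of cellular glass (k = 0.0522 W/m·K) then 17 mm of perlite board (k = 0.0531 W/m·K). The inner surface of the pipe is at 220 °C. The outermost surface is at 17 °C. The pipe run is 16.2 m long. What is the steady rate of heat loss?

Per-layer cylindrical resistances, series-summed:
R_brass pipe wall = ln(66.5/60)/(2π×101×16.2) = 1.001×10^-5 K/W
R_cellular glass = ln(87.5/66.5)/(2π×0.0522×16.2) = 0.05165 K/W
R_perlite board = ln(104.5/87.5)/(2π×0.0531×16.2) = 0.03285 K/W
R_total = 0.08451 K/W
Q = ΔT/R_total = 203/0.08451

Q ≈ 2400 W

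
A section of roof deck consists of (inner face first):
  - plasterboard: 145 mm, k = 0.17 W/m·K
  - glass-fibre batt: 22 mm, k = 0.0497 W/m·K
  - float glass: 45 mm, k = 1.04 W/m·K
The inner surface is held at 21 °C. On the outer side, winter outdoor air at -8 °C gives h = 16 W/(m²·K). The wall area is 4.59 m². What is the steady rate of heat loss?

Using the resistance-network approach (series):
R_plasterboard = L/(kA) = 0.145/(0.17×4.59) = 0.1858 K/W
R_glass-fibre batt = L/(kA) = 0.022/(0.0497×4.59) = 0.09644 K/W
R_float glass = L/(kA) = 0.045/(1.04×4.59) = 0.009427 K/W
R_outer film = 1/(h_o·A) = 1/(16×4.59) = 0.01362 K/W
R_total = 0.3053 K/W
Q = ΔT / R_total = 29 / 0.3053

Q ≈ 95 W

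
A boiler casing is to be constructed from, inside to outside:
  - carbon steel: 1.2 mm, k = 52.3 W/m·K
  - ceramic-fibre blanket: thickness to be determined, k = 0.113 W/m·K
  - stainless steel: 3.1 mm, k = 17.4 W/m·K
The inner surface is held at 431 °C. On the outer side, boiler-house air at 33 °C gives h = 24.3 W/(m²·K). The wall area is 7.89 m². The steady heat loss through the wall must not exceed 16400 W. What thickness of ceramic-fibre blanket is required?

Series thermal resistances:
R_carbon steel = L/(kA) = 0.0012/(52.3×7.89) = 2.908×10^-6 K/W
R_stainless steel = L/(kA) = 0.0031/(17.4×7.89) = 2.258×10^-5 K/W
R_outer film = 1/(h_o·A) = 1/(24.3×7.89) = 0.005216 K/W
Sum of the known resistances R_other = 0.005241 K/W
Required total resistance R_tot = ΔT/Q_allow = 398/16400 = 0.02427 K/W
R_ceramic-fibre blanket = R_tot − R_other = 0.01903 K/W
L = R·k·A = 0.01903×0.113×7.89

L ≈ 17 mm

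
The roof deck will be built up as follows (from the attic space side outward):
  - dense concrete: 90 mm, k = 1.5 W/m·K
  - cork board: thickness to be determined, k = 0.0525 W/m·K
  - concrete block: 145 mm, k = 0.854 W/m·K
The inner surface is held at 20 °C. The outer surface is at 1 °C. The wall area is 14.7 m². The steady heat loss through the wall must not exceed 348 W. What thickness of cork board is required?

Model the wall as resistances in series:
R_dense concrete = L/(kA) = 0.09/(1.5×14.7) = 0.004082 K/W
R_concrete block = L/(kA) = 0.145/(0.854×14.7) = 0.01155 K/W
Sum of the known resistances R_other = 0.01563 K/W
Required total resistance R_tot = ΔT/Q_allow = 19/348 = 0.0546 K/W
R_cork board = R_tot − R_other = 0.03897 K/W
L = R·k·A = 0.03897×0.0525×14.7

L ≈ 30.1 mm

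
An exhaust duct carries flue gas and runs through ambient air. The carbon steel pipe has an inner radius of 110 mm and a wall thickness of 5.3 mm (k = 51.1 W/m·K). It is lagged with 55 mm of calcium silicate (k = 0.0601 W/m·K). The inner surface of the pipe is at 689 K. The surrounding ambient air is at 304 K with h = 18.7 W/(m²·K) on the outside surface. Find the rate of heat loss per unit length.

q′ ≈ 356 W/m

Cylindrical conduction, so R = ln(r₂/r₁)/(2πkL) per layer, in series:
R_carbon steel pipe wall = ln(115.3/110)/(2π×51.1×1) = 1.466×10^-4 K/W
R_calcium silicate = ln(170.3/115.3)/(2π×0.0601×1) = 1.033 K/W
R_outer film = 1/(h_o·2πr_oL) = 1/(18.7×2π×0.1703×1) = 0.04998 K/W
R_total = 1.083 K/W
Q = ΔT/R_total = 385/1.083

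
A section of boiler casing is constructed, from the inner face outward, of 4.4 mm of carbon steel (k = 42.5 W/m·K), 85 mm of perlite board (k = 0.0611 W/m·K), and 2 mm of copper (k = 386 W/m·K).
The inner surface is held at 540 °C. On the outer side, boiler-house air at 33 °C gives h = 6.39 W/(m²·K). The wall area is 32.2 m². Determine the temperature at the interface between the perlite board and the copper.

T ≈ 84.3 °C

Using the resistance-network approach (series):
R_carbon steel = L/(kA) = 0.0044/(42.5×32.2) = 3.215×10^-6 K/W
R_perlite board = L/(kA) = 0.085/(0.0611×32.2) = 0.0432 K/W
R_copper = L/(kA) = 0.002/(386×32.2) = 1.609×10^-7 K/W
R_outer film = 1/(h_o·A) = 1/(6.39×32.2) = 0.00486 K/W
R_total = 0.04807 K/W;  Q = ΔT/R_total = 507/0.04807 = 10550 W
T_interface = T_inner − Q·ΣR(inner→interface) = 540 − 10500×0.04321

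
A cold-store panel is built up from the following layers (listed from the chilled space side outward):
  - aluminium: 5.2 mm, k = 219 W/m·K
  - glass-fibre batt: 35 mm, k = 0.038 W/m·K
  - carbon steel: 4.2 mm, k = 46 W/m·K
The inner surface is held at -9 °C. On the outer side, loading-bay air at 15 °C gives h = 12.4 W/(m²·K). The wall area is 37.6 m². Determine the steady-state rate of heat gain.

Q ≈ 901 W

Thermal resistances in series:
R_aluminium = L/(kA) = 0.0052/(219×37.6) = 6.315×10^-7 K/W
R_glass-fibre batt = L/(kA) = 0.035/(0.038×37.6) = 0.0245 K/W
R_carbon steel = L/(kA) = 0.0042/(46×37.6) = 2.428×10^-6 K/W
R_outer film = 1/(h_o·A) = 1/(12.4×37.6) = 0.002145 K/W
R_total = 0.02664 K/W
Q = ΔT / R_total = 24 / 0.02664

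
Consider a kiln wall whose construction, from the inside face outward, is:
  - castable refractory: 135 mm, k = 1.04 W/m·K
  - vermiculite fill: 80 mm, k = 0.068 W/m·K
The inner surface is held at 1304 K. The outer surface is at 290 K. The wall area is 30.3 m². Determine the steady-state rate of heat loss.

Q ≈ 23500 W

Using the resistance-network approach (series):
R_castable refractory = L/(kA) = 0.135/(1.04×30.3) = 0.004284 K/W
R_vermiculite fill = L/(kA) = 0.08/(0.068×30.3) = 0.03883 K/W
R_total = 0.04311 K/W
Q = ΔT / R_total = 1014 / 0.04311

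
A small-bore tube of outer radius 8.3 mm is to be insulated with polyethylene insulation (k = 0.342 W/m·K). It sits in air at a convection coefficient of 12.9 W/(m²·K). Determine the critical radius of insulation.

For a cylinder r_cr = k/h = 0.342/12.9
r_cr = 26.5 mm; since the bare radius (8.3 mm) is below r_cr, adding a thin layer of insulation will *increase* heat loss.

r_cr ≈ 26.5 mm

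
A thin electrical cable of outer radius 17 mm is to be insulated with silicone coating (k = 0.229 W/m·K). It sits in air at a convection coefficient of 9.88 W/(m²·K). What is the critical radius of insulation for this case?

r_cr ≈ 23.2 mm

For a cylinder r_cr = k/h = 0.229/9.88
r_cr = 23.2 mm; since the bare radius (17 mm) is below r_cr, adding a thin layer of insulation will *increase* heat loss.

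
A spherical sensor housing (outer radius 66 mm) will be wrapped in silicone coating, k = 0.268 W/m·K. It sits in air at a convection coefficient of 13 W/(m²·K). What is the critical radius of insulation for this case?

r_cr ≈ 41.2 mm

For a sphere r_cr = 2k/h = 2×0.268/13
r_cr = 41.2 mm; since the bare radius (66 mm) is above r_cr, any added insulation will reduce heat loss.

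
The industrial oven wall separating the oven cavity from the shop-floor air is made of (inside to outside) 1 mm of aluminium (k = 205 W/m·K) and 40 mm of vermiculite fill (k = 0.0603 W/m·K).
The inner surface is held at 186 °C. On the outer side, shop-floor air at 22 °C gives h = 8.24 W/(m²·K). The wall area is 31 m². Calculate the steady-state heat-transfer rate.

Q ≈ 6480 W

Treating each layer as a thermal resistance in series:
R_aluminium = L/(kA) = 0.001/(205×31) = 1.574×10^-7 K/W
R_vermiculite fill = L/(kA) = 0.04/(0.0603×31) = 0.0214 K/W
R_outer film = 1/(h_o·A) = 1/(8.24×31) = 0.003915 K/W
R_total = 0.02531 K/W
Q = ΔT / R_total = 164 / 0.02531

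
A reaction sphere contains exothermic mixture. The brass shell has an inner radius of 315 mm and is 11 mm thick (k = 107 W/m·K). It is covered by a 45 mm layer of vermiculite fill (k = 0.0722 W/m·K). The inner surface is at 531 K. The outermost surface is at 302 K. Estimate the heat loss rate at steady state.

Q ≈ 558 W

Radial (spherical) resistances in series:
R_brass shell = (1/0.315 − 1/0.326)/(4π×107) = 7.967×10^-5 K/W
R_vermiculite fill = (1/0.326 − 1/0.371)/(4π×0.0722) = 0.4101 K/W
R_total = 0.4102 K/W
Q = ΔT/R_total = 229/0.4102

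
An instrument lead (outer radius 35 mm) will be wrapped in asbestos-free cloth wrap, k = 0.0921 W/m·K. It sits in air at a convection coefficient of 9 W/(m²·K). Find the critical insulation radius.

r_cr ≈ 10.2 mm

For a cylinder r_cr = k/h = 0.0921/9
r_cr = 10.2 mm; since the bare radius (35 mm) is above r_cr, any added insulation will reduce heat loss.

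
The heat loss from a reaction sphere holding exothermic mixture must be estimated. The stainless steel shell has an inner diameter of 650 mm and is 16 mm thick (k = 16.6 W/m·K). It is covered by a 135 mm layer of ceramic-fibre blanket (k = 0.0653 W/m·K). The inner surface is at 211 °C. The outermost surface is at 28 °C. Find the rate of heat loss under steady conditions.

Q ≈ 180 W

For a spherical shell R = (1/r₁ − 1/r₂)/(4πk); film R = 1/(h·4πr²). In series:
R_stainless steel shell = (1/0.325 − 1/0.341)/(4π×16.6) = 6.921×10^-4 K/W
R_ceramic-fibre blanket = (1/0.341 − 1/0.476)/(4π×0.0653) = 1.014 K/W
R_total = 1.014 K/W
Q = ΔT/R_total = 183/1.014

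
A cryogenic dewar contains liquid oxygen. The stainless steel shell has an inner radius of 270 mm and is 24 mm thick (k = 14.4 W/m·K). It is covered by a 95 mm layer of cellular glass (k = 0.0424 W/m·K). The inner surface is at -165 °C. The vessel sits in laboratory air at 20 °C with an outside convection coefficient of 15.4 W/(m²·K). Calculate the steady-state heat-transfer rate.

Radial (spherical) resistances in series:
R_stainless steel shell = (1/0.27 − 1/0.294)/(4π×14.4) = 0.001671 K/W
R_cellular glass = (1/0.294 − 1/0.389)/(4π×0.0424) = 1.559 K/W
R_outer film = 1/(h·4πr_o²) = 1/(15.4×4π×0.389²) = 0.03415 K/W
R_total = 1.595 K/W
Q = ΔT/R_total = 185/1.595

Q ≈ 116 W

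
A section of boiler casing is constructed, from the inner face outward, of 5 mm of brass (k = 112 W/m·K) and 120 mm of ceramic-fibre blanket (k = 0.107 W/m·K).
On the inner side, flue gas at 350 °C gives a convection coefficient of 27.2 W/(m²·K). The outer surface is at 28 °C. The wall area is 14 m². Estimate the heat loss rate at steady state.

Model the wall as resistances in series:
R_inner film = 1/(h_i·A) = 1/(27.2×14) = 0.002626 K/W
R_brass = L/(kA) = 0.005/(112×14) = 3.189×10^-6 K/W
R_ceramic-fibre blanket = L/(kA) = 0.12/(0.107×14) = 0.08011 K/W
R_total = 0.08274 K/W
Q = ΔT / R_total = 322 / 0.08274

Q ≈ 3890 W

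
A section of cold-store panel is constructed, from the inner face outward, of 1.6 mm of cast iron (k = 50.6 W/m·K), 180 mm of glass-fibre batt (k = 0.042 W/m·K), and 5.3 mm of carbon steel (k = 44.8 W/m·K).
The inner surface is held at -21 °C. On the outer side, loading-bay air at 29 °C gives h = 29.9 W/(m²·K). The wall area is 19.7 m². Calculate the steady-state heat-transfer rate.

Q ≈ 228 W

Series thermal resistances:
R_cast iron = L/(kA) = 0.0016/(50.6×19.7) = 1.605×10^-6 K/W
R_glass-fibre batt = L/(kA) = 0.18/(0.042×19.7) = 0.2175 K/W
R_carbon steel = L/(kA) = 0.0053/(44.8×19.7) = 6.005×10^-6 K/W
R_outer film = 1/(h_o·A) = 1/(29.9×19.7) = 0.001698 K/W
R_total = 0.2193 K/W
Q = ΔT / R_total = 50 / 0.2193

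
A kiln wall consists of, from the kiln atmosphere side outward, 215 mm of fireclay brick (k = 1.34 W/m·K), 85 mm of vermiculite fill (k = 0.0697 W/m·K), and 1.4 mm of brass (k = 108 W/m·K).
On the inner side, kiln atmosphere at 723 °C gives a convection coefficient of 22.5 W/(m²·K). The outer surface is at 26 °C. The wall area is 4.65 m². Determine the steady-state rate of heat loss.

Using the resistance-network approach (series):
R_inner film = 1/(h_i·A) = 1/(22.5×4.65) = 0.009558 K/W
R_fireclay brick = L/(kA) = 0.215/(1.34×4.65) = 0.0345 K/W
R_vermiculite fill = L/(kA) = 0.085/(0.0697×4.65) = 0.2623 K/W
R_brass = L/(kA) = 0.0014/(108×4.65) = 2.788×10^-6 K/W
R_total = 0.3063 K/W
Q = ΔT / R_total = 697 / 0.3063

Q ≈ 2280 W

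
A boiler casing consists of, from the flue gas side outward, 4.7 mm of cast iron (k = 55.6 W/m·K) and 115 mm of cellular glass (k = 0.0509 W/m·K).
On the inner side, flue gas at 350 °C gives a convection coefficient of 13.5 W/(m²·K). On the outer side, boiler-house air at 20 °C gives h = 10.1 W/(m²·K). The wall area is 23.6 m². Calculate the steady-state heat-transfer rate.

Q ≈ 3200 W

Model the wall as resistances in series:
R_inner film = 1/(h_i·A) = 1/(13.5×23.6) = 0.003139 K/W
R_cast iron = L/(kA) = 0.0047/(55.6×23.6) = 3.582×10^-6 K/W
R_cellular glass = L/(kA) = 0.115/(0.0509×23.6) = 0.09573 K/W
R_outer film = 1/(h_o·A) = 1/(10.1×23.6) = 0.004195 K/W
R_total = 0.1031 K/W
Q = ΔT / R_total = 330 / 0.1031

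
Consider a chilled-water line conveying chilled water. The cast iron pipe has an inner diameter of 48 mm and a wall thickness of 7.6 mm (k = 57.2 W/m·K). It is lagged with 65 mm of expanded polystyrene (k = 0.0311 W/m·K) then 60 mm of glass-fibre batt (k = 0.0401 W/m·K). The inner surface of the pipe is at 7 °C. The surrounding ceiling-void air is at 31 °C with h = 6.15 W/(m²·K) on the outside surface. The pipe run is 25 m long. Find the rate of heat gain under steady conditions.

Treating each annulus and film as a series resistance:
R_cast iron pipe wall = ln(31.6/24)/(2π×57.2×25) = 3.062×10^-5 K/W
R_expanded polystyrene = ln(96.6/31.6)/(2π×0.0311×25) = 0.2287 K/W
R_glass-fibre batt = ln(156.6/96.6)/(2π×0.0401×25) = 0.0767 K/W
R_outer film = 1/(h_o·2πr_oL) = 1/(6.15×2π×0.1566×25) = 0.00661 K/W
R_total = 0.3121 K/W
Q = ΔT/R_total = 24/0.3121

Q ≈ 76.9 W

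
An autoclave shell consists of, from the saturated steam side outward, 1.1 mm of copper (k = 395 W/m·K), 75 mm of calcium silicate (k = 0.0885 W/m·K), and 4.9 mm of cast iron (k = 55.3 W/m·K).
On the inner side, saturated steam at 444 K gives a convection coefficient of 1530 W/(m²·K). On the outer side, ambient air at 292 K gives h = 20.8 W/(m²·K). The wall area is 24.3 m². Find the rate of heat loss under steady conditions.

Q ≈ 4120 W

Treating each layer as a thermal resistance in series:
R_inner film = 1/(h_i·A) = 1/(1530×24.3) = 2.69×10^-5 K/W
R_copper = L/(kA) = 0.0011/(395×24.3) = 1.146×10^-7 K/W
R_calcium silicate = L/(kA) = 0.075/(0.0885×24.3) = 0.03487 K/W
R_cast iron = L/(kA) = 0.0049/(55.3×24.3) = 3.646×10^-6 K/W
R_outer film = 1/(h_o·A) = 1/(20.8×24.3) = 0.001978 K/W
R_total = 0.03688 K/W
Q = ΔT / R_total = 152 / 0.03688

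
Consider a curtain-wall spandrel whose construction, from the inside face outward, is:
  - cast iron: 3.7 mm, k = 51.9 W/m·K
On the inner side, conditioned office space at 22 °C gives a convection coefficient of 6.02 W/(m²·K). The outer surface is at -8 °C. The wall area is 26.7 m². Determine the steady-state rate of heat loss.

Series thermal resistances:
R_inner film = 1/(h_i·A) = 1/(6.02×26.7) = 0.006221 K/W
R_cast iron = L/(kA) = 0.0037/(51.9×26.7) = 2.67×10^-6 K/W
R_total = 0.006224 K/W
Q = ΔT / R_total = 30 / 0.006224

Q ≈ 4820 W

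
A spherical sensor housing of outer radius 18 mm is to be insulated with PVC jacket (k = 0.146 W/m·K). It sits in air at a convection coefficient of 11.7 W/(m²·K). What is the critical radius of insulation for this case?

For a sphere r_cr = 2k/h = 2×0.146/11.7
r_cr = 25 mm; since the bare radius (18 mm) is below r_cr, adding a thin layer of insulation will *increase* heat loss.

r_cr ≈ 25 mm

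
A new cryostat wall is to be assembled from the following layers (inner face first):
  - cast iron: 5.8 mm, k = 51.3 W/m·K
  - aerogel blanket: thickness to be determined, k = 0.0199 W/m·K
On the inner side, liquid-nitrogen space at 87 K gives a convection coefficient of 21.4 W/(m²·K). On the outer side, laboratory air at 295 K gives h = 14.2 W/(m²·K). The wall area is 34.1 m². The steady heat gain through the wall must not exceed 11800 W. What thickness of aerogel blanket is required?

Thermal resistances in series:
R_inner film = 1/(h_i·A) = 1/(21.4×34.1) = 0.00137 K/W
R_cast iron = L/(kA) = 0.0058/(51.3×34.1) = 3.316×10^-6 K/W
R_outer film = 1/(h_o·A) = 1/(14.2×34.1) = 0.002065 K/W
Sum of the known resistances R_other = 0.003439 K/W
Required total resistance R_tot = ΔT/Q_allow = 208/11800 = 0.01763 K/W
R_aerogel blanket = R_tot − R_other = 0.01419 K/W
L = R·k·A = 0.01419×0.0199×34.1

L ≈ 9.63 mm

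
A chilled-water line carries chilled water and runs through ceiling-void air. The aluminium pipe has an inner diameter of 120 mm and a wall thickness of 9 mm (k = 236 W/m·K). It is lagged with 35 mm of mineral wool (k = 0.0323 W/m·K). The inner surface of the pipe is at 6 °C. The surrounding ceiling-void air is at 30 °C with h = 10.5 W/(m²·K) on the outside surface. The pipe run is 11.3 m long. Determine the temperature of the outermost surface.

T ≈ 28.4 °C

Cylindrical conduction, so R = ln(r₂/r₁)/(2πkL) per layer, in series:
R_aluminium pipe wall = ln(69/60)/(2π×236×11.3) = 8.341×10^-6 K/W
R_mineral wool = ln(104/69)/(2π×0.0323×11.3) = 0.1789 K/W
R_outer film = 1/(h_o·2πr_oL) = 1/(10.5×2π×0.104×11.3) = 0.0129 K/W
R_total = 0.1918 K/W
Q = ΔT/R_total = 24/0.1918
Q = 125 W
T_interface = T_inner + Q·ΣR(inner→interface) = 6 + 125×0.1789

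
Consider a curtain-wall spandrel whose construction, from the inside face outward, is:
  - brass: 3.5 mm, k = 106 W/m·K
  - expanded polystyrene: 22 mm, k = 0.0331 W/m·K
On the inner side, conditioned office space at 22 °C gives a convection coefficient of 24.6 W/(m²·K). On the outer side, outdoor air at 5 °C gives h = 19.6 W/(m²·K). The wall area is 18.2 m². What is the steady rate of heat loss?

Treating each layer as a thermal resistance in series:
R_inner film = 1/(h_i·A) = 1/(24.6×18.2) = 0.002234 K/W
R_brass = L/(kA) = 0.0035/(106×18.2) = 1.814×10^-6 K/W
R_expanded polystyrene = L/(kA) = 0.022/(0.0331×18.2) = 0.03652 K/W
R_outer film = 1/(h_o·A) = 1/(19.6×18.2) = 0.002803 K/W
R_total = 0.04156 K/W
Q = ΔT / R_total = 17 / 0.04156

Q ≈ 409 W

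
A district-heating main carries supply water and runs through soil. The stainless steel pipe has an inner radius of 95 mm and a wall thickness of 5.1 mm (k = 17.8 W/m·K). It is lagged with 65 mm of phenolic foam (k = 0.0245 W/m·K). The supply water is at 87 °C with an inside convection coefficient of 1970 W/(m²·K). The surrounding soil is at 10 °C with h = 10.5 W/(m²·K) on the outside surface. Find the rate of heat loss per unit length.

Per-layer cylindrical resistances, series-summed:
R_inner film = 1/(h_i·2πr₁L) = 1/(1970×2π×0.095×1) = 8.504×10^-4 K/W
R_stainless steel pipe wall = ln(100.1/95)/(2π×17.8×1) = 4.676×10^-4 K/W
R_phenolic foam = ln(165.1/100.1)/(2π×0.0245×1) = 3.251 K/W
R_outer film = 1/(h_o·2πr_oL) = 1/(10.5×2π×0.1651×1) = 0.09181 K/W
R_total = 3.344 K/W
Q = ΔT/R_total = 77/3.344

q′ ≈ 23 W/m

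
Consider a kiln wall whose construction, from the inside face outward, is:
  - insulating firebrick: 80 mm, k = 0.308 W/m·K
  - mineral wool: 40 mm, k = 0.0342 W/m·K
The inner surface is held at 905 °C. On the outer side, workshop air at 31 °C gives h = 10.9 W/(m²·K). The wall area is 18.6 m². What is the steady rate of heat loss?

Using the resistance-network approach (series):
R_insulating firebrick = L/(kA) = 0.08/(0.308×18.6) = 0.01396 K/W
R_mineral wool = L/(kA) = 0.04/(0.0342×18.6) = 0.06288 K/W
R_outer film = 1/(h_o·A) = 1/(10.9×18.6) = 0.004932 K/W
R_total = 0.08178 K/W
Q = ΔT / R_total = 874 / 0.08178

Q ≈ 10700 W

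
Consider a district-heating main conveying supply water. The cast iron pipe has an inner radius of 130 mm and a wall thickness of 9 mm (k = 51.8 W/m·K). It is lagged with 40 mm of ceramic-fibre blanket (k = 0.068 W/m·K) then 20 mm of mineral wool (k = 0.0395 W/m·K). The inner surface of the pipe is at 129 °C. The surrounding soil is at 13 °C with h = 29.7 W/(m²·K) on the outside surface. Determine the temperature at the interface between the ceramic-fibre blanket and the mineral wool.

Per-layer cylindrical resistances, series-summed:
R_cast iron pipe wall = ln(139/130)/(2π×51.8×1) = 2.057×10^-4 K/W
R_ceramic-fibre blanket = ln(179/139)/(2π×0.068×1) = 0.5919 K/W
R_mineral wool = ln(199/179)/(2π×0.0395×1) = 0.4268 K/W
R_outer film = 1/(h_o·2πr_oL) = 1/(29.7×2π×0.199×1) = 0.02693 K/W
R_total = 1.046 K/W
Q = ΔT/R_total = 116/1.046
Q = 111 W/m
T_interface = T_inner − Q·ΣR(inner→interface) = 129 − 111×0.5921

T ≈ 63.3 °C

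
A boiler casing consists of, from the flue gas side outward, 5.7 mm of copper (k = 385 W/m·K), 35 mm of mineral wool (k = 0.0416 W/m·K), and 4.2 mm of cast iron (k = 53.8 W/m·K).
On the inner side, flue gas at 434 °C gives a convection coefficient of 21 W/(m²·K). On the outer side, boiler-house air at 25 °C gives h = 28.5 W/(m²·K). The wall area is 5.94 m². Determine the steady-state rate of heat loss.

Q ≈ 2630 W

Series thermal resistances:
R_inner film = 1/(h_i·A) = 1/(21×5.94) = 0.008017 K/W
R_copper = L/(kA) = 0.0057/(385×5.94) = 2.492×10^-6 K/W
R_mineral wool = L/(kA) = 0.035/(0.0416×5.94) = 0.1416 K/W
R_cast iron = L/(kA) = 0.0042/(53.8×5.94) = 1.314×10^-5 K/W
R_outer film = 1/(h_o·A) = 1/(28.5×5.94) = 0.005907 K/W
R_total = 0.1556 K/W
Q = ΔT / R_total = 409 / 0.1556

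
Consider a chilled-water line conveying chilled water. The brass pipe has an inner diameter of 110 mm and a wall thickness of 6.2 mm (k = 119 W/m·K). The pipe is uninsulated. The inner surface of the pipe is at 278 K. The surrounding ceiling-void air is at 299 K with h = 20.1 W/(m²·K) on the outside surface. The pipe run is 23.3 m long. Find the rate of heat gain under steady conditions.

For a radial system each layer contributes R = ln(r_out/r_in)/(2πkL); films add R = 1/(hA).
R_brass pipe wall = ln(61.2/55)/(2π×119×23.3) = 6.131×10^-6 K/W
R_outer film = 1/(h_o·2πr_oL) = 1/(20.1×2π×0.0612×23.3) = 0.005553 K/W
R_total = 0.005559 K/W
Q = ΔT/R_total = 21/0.005559

Q ≈ 3780 W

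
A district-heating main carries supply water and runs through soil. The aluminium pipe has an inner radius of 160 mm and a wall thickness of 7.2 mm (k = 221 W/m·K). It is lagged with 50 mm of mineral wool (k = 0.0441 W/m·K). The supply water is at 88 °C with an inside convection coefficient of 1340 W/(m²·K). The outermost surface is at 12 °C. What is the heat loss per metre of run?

For a radial system each layer contributes R = ln(r_out/r_in)/(2πkL); films add R = 1/(hA).
R_inner film = 1/(h_i·2πr₁L) = 1/(1340×2π×0.16×1) = 7.423×10^-4 K/W
R_aluminium pipe wall = ln(167.2/160)/(2π×221×1) = 3.17×10^-5 K/W
R_mineral wool = ln(217.2/167.2)/(2π×0.0441×1) = 0.9442 K/W
R_total = 0.945 K/W
Q = ΔT/R_total = 76/0.945

q′ ≈ 80.4 W/m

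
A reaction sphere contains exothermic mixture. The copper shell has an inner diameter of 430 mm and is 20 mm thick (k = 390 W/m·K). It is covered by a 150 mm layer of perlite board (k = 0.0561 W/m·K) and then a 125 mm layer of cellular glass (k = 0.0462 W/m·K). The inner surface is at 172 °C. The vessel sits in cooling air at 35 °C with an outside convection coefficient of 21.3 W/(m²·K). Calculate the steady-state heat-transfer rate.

Q ≈ 39.6 W

Each spherical layer contributes R = (1/r_i − 1/r_o)/(4πk):
R_copper shell = (1/0.215 − 1/0.235)/(4π×390) = 8.077×10^-5 K/W
R_perlite board = (1/0.235 − 1/0.385)/(4π×0.0561) = 2.352 K/W
R_cellular glass = (1/0.385 − 1/0.51)/(4π×0.0462) = 1.097 K/W
R_outer film = 1/(h·4πr_o²) = 1/(21.3×4π×0.51²) = 0.01436 K/W
R_total = 3.463 K/W
Q = ΔT/R_total = 137/3.463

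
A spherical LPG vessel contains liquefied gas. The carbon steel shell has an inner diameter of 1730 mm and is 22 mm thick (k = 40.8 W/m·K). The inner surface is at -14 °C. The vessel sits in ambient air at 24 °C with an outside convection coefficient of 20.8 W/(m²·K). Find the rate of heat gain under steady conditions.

Q ≈ 7730 W

Each spherical layer contributes R = (1/r_i − 1/r_o)/(4πk):
R_carbon steel shell = (1/0.865 − 1/0.887)/(4π×40.8) = 5.593×10^-5 K/W
R_outer film = 1/(h·4πr_o²) = 1/(20.8×4π×0.887²) = 0.004863 K/W
R_total = 0.004919 K/W
Q = ΔT/R_total = 38/0.004919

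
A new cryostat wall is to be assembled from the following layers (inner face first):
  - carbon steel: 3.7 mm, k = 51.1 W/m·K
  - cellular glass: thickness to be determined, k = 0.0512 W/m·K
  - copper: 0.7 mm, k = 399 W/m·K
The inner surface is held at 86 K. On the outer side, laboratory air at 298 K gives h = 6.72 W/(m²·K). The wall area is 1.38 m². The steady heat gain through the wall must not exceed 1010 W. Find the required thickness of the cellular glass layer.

L ≈ 7.21 mm

Using the resistance-network approach (series):
R_carbon steel = L/(kA) = 0.0037/(51.1×1.38) = 5.247×10^-5 K/W
R_copper = L/(kA) = 0.0007/(399×1.38) = 1.271×10^-6 K/W
R_outer film = 1/(h_o·A) = 1/(6.72×1.38) = 0.1078 K/W
Sum of the known resistances R_other = 0.1079 K/W
Required total resistance R_tot = ΔT/Q_allow = 212/1010 = 0.2099 K/W
R_cellular glass = R_tot − R_other = 0.102 K/W
L = R·k·A = 0.102×0.0512×1.38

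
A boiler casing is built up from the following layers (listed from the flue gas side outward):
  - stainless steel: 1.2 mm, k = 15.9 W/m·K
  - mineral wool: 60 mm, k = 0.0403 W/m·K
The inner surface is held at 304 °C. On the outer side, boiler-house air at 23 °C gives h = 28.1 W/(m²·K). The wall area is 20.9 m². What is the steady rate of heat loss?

Using the resistance-network approach (series):
R_stainless steel = L/(kA) = 0.0012/(15.9×20.9) = 3.611×10^-6 K/W
R_mineral wool = L/(kA) = 0.06/(0.0403×20.9) = 0.07124 K/W
R_outer film = 1/(h_o·A) = 1/(28.1×20.9) = 0.001703 K/W
R_total = 0.07294 K/W
Q = ΔT / R_total = 281 / 0.07294

Q ≈ 3850 W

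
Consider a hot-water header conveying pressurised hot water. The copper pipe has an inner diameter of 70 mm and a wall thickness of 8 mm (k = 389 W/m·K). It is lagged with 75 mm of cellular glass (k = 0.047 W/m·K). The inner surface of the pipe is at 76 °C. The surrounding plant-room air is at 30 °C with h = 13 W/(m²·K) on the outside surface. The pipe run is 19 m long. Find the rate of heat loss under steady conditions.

Treating each annulus and film as a series resistance:
R_copper pipe wall = ln(43/35)/(2π×389×19) = 4.433×10^-6 K/W
R_cellular glass = ln(118/43)/(2π×0.047×19) = 0.1799 K/W
R_outer film = 1/(h_o·2πr_oL) = 1/(13×2π×0.118×19) = 0.005461 K/W
R_total = 0.1854 K/W
Q = ΔT/R_total = 46/0.1854

Q ≈ 248 W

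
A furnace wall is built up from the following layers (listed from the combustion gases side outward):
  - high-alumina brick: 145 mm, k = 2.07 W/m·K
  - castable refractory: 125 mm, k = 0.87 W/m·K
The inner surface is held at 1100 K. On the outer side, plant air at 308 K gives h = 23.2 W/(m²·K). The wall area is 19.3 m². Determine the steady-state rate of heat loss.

Q ≈ 59500 W

Treating each layer as a thermal resistance in series:
R_high-alumina brick = L/(kA) = 0.145/(2.07×19.3) = 0.003629 K/W
R_castable refractory = L/(kA) = 0.125/(0.87×19.3) = 0.007444 K/W
R_outer film = 1/(h_o·A) = 1/(23.2×19.3) = 0.002233 K/W
R_total = 0.01331 K/W
Q = ΔT / R_total = 792 / 0.01331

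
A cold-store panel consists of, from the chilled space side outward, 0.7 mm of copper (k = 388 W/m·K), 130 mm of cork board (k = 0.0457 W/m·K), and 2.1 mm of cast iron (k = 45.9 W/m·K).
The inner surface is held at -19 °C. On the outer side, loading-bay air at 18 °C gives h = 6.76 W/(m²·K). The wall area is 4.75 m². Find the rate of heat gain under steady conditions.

Using the resistance-network approach (series):
R_copper = L/(kA) = 0.0007/(388×4.75) = 3.798×10^-7 K/W
R_cork board = L/(kA) = 0.13/(0.0457×4.75) = 0.5989 K/W
R_cast iron = L/(kA) = 0.0021/(45.9×4.75) = 9.632×10^-6 K/W
R_outer film = 1/(h_o·A) = 1/(6.76×4.75) = 0.03114 K/W
R_total = 0.63 K/W
Q = ΔT / R_total = 37 / 0.63

Q ≈ 58.7 W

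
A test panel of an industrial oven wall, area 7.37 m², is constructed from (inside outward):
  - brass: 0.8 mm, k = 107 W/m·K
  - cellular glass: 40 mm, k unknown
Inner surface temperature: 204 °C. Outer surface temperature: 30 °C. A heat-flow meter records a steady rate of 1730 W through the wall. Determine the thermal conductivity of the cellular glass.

k ≈ 0.054 W/(m·K)

Thermal resistances in series:
R_brass = L/(kA) = 0.0008/(107×7.37) = 1.014×10^-6 K/W
Sum of known resistances R_other = 1.014×10^-6 K/W
Total R = ΔT/Q = 174/1730 = 0.1006 K/W
R_cellular glass = R_total − R_other = 0.1006 K/W
k = L/(R·A) = 0.04/(0.1006×7.37)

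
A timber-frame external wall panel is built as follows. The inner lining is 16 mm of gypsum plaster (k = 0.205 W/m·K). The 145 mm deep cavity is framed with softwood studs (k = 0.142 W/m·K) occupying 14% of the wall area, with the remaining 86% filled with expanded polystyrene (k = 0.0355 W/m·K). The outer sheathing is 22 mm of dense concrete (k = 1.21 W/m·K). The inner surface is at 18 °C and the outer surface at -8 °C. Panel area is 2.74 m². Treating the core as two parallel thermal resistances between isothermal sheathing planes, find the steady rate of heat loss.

Q ≈ 24 W

Sheathing layers in series; stud and cavity paths in parallel between them.
R_inner = 0.016/(0.205×2.74) = 0.02848 K/W
R_stud  = 0.145/(0.142×0.14×2.74) = 2.662 K/W
R_cav   = 0.145/(0.0355×0.86×2.74) = 1.733 K/W
1/R_core = 1/R_stud + 1/R_cav → R_core = 1.05 K/W
R_outer = 0.022/(1.21×2.74) = 0.006636 K/W
R_total = 1.085 K/W
Q = ΔT/R_total = 26/1.085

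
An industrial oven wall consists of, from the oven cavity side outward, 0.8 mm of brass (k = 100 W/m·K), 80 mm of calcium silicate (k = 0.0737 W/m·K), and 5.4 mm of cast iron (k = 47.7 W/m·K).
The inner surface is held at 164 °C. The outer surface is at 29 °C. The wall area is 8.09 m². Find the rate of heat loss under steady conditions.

Q ≈ 1010 W

Series thermal resistances:
R_brass = L/(kA) = 0.0008/(100×8.09) = 9.889×10^-7 K/W
R_calcium silicate = L/(kA) = 0.08/(0.0737×8.09) = 0.1342 K/W
R_cast iron = L/(kA) = 0.0054/(47.7×8.09) = 1.399×10^-5 K/W
R_total = 0.1342 K/W
Q = ΔT / R_total = 135 / 0.1342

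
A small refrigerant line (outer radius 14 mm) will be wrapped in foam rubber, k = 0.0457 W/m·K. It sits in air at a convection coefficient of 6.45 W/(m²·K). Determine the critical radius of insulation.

r_cr ≈ 7.09 mm

For a cylinder r_cr = k/h = 0.0457/6.45
r_cr = 7.09 mm; since the bare radius (14 mm) is above r_cr, any added insulation will reduce heat loss.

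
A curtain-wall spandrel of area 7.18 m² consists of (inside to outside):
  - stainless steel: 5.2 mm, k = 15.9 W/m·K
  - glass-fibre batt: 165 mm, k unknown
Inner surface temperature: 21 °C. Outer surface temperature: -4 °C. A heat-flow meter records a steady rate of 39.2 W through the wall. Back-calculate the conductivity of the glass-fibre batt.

Model the wall as resistances in series:
R_stainless steel = L/(kA) = 0.0052/(15.9×7.18) = 4.555×10^-5 K/W
Sum of known resistances R_other = 4.555×10^-5 K/W
Total R = ΔT/Q = 25/39.2 = 0.6378 K/W
R_glass-fibre batt = R_total − R_other = 0.6377 K/W
k = L/(R·A) = 0.165/(0.6377×7.18)

k ≈ 0.036 W/(m·K)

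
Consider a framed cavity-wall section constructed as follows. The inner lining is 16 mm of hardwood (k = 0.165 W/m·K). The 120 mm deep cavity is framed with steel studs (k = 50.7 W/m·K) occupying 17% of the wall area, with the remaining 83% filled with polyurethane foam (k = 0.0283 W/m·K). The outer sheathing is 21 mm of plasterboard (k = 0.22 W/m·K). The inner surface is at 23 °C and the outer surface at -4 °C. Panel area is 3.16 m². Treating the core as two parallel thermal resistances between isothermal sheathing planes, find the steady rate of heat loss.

Q ≈ 414 W

Sheathing layers in series; stud and cavity paths in parallel between them.
R_inner = 0.016/(0.165×3.16) = 0.03069 K/W
R_stud  = 0.12/(50.7×0.17×3.16) = 0.004406 K/W
R_cav   = 0.12/(0.0283×0.83×3.16) = 1.617 K/W
1/R_core = 1/R_stud + 1/R_cav → R_core = 0.004394 K/W
R_outer = 0.021/(0.22×3.16) = 0.03021 K/W
R_total = 0.06529 K/W
Q = ΔT/R_total = 27/0.06529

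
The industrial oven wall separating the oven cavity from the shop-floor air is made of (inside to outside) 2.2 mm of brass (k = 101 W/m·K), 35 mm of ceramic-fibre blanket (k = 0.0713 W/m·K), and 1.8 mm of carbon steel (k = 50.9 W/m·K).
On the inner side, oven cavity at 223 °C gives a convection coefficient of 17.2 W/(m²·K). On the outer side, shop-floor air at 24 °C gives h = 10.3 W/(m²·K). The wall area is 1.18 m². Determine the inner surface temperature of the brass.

T ≈ 205 °C

Using the resistance-network approach (series):
R_inner film = 1/(h_i·A) = 1/(17.2×1.18) = 0.04927 K/W
R_brass = L/(kA) = 0.0022/(101×1.18) = 1.846×10^-5 K/W
R_ceramic-fibre blanket = L/(kA) = 0.035/(0.0713×1.18) = 0.416 K/W
R_carbon steel = L/(kA) = 0.0018/(50.9×1.18) = 2.997×10^-5 K/W
R_outer film = 1/(h_o·A) = 1/(10.3×1.18) = 0.08228 K/W
R_total = 0.5476 K/W;  Q = ΔT/R_total = 199/0.5476 = 363.4 W
T_interface = T_inner − Q·ΣR(inner→interface) = 223 − 363×0.04927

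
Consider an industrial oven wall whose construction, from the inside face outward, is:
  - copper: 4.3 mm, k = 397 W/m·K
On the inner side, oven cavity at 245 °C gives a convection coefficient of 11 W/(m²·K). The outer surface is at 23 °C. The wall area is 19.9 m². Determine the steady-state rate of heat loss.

Q ≈ 48600 W

Using the resistance-network approach (series):
R_inner film = 1/(h_i·A) = 1/(11×19.9) = 0.004568 K/W
R_copper = L/(kA) = 0.0043/(397×19.9) = 5.443×10^-7 K/W
R_total = 0.004569 K/W
Q = ΔT / R_total = 222 / 0.004569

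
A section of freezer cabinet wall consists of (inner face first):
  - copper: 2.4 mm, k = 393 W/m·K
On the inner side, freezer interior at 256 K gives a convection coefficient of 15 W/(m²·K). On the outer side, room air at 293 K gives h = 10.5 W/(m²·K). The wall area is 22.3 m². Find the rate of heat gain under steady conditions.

Thermal resistances in series:
R_inner film = 1/(h_i·A) = 1/(15×22.3) = 0.00299 K/W
R_copper = L/(kA) = 0.0024/(393×22.3) = 2.739×10^-7 K/W
R_outer film = 1/(h_o·A) = 1/(10.5×22.3) = 0.004271 K/W
R_total = 0.007261 K/W
Q = ΔT / R_total = 37 / 0.007261

Q ≈ 5100 W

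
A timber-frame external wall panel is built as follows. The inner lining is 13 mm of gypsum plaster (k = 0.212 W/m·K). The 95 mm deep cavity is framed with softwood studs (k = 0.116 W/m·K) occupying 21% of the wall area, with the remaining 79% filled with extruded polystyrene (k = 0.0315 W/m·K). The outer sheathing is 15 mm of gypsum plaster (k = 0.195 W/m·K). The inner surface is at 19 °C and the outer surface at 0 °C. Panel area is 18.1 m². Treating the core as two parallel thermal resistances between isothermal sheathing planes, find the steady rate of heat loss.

Q ≈ 166 W

Sheathing layers in series; stud and cavity paths in parallel between them.
R_inner = 0.013/(0.212×18.1) = 0.003388 K/W
R_stud  = 0.095/(0.116×0.21×18.1) = 0.2155 K/W
R_cav   = 0.095/(0.0315×0.79×18.1) = 0.2109 K/W
1/R_core = 1/R_stud + 1/R_cav → R_core = 0.1066 K/W
R_outer = 0.015/(0.195×18.1) = 0.00425 K/W
R_total = 0.1142 K/W
Q = ΔT/R_total = 19/0.1142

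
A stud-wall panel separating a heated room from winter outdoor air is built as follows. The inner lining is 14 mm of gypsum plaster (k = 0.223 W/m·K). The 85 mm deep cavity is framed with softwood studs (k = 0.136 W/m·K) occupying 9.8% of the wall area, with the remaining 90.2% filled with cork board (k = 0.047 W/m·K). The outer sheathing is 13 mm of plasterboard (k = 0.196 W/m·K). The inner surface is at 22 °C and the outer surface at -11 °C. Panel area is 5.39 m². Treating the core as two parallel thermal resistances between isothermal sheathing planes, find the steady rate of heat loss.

Q ≈ 108 W

Sheathing layers in series; stud and cavity paths in parallel between them.
R_inner = 0.014/(0.223×5.39) = 0.01165 K/W
R_stud  = 0.085/(0.136×0.098×5.39) = 1.183 K/W
R_cav   = 0.085/(0.047×0.902×5.39) = 0.372 K/W
1/R_core = 1/R_stud + 1/R_cav → R_core = 0.283 K/W
R_outer = 0.013/(0.196×5.39) = 0.01231 K/W
R_total = 0.307 K/W
Q = ΔT/R_total = 33/0.307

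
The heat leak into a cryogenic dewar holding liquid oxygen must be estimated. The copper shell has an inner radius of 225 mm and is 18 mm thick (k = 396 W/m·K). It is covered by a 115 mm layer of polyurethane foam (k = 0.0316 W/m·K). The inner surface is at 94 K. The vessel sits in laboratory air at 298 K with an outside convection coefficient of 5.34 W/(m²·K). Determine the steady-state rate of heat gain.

Q ≈ 59.2 W

Each spherical layer contributes R = (1/r_i − 1/r_o)/(4πk):
R_copper shell = (1/0.225 − 1/0.243)/(4π×396) = 6.616×10^-5 K/W
R_polyurethane foam = (1/0.243 − 1/0.358)/(4π×0.0316) = 3.329 K/W
R_outer film = 1/(h·4πr_o²) = 1/(5.34×4π×0.358²) = 0.1163 K/W
R_total = 3.445 K/W
Q = ΔT/R_total = 204/3.445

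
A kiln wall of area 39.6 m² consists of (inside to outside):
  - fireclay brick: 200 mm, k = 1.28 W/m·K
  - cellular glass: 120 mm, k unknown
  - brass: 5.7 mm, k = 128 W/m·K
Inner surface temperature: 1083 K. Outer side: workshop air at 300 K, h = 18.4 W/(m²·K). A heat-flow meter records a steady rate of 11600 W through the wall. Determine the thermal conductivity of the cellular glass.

k ≈ 0.0487 W/(m·K)

Treating each layer as a thermal resistance in series:
R_fireclay brick = L/(kA) = 0.2/(1.28×39.6) = 0.003946 K/W
R_brass = L/(kA) = 0.0057/(128×39.6) = 1.125×10^-6 K/W
R_outer film = 1/(h_o·A) = 1/(18.4×39.6) = 0.001372 K/W
Sum of known resistances R_other = 0.005319 K/W
Total R = ΔT/Q = 783/11600 = 0.0675 K/W
R_cellular glass = R_total − R_other = 0.06218 K/W
k = L/(R·A) = 0.12/(0.06218×39.6)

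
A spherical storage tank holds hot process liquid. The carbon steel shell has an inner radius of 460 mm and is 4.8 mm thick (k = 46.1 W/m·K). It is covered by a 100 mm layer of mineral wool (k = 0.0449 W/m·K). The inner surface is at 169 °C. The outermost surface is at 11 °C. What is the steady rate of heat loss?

Spherical conduction: R = (1/r_in − 1/r_out)/(4πk) per layer; series-sum.
R_carbon steel shell = (1/0.46 − 1/0.4648)/(4π×46.1) = 3.875×10^-5 K/W
R_mineral wool = (1/0.4648 − 1/0.5648)/(4π×0.0449) = 0.6751 K/W
R_total = 0.6752 K/W
Q = ΔT/R_total = 158/0.6752

Q ≈ 234 W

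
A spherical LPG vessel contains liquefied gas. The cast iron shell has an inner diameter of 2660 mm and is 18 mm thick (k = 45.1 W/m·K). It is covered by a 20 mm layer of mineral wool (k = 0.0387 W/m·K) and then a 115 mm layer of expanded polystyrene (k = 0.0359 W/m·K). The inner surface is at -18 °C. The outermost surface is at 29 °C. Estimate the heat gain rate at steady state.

For a spherical shell R = (1/r₁ − 1/r₂)/(4πk); film R = 1/(h·4πr²). In series:
R_cast iron shell = (1/1.33 − 1/1.348)/(4π×45.1) = 1.772×10^-5 K/W
R_mineral wool = (1/1.348 − 1/1.368)/(4π×0.0387) = 0.0223 K/W
R_expanded polystyrene = (1/1.368 − 1/1.483)/(4π×0.0359) = 0.1257 K/W
R_total = 0.148 K/W
Q = ΔT/R_total = 47/0.148

Q ≈ 318 W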